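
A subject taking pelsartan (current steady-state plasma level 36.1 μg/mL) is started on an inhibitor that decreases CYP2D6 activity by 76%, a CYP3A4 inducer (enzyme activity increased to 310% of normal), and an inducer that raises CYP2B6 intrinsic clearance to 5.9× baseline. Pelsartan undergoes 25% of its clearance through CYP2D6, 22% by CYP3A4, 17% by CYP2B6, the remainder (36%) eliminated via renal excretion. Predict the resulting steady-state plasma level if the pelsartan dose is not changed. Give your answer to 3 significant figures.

17.1 μg/mL

The CYP2D6 pathway (25% of clearance) is reduced to 0.24× activity: 0.25 × 0.24 = 0.06.
The CYP3A4 pathway (22% of clearance) rises to 3.1× activity: 0.22 × 3.1 = 0.682.
The CYP2B6 pathway (17% of clearance) increases to 5.9× activity: 0.17 × 5.9 = 1.003.
The remaining 36% of clearance is unaffected.
New clearance relative to baseline: 0.06 + 0.682 + 1.003 + 0.36 = 2.105.
Steady-state plasma level ∝ 1/CL: new value = 36.1 / 2.105 = 17.1 μg/mL.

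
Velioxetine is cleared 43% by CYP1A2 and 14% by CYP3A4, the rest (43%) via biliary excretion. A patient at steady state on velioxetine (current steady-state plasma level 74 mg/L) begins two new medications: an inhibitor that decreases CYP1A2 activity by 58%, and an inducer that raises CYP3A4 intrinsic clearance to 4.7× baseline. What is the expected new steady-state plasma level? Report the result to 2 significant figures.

The CYP1A2 pathway (43% of clearance) is reduced to 0.42× activity: 0.43 × 0.42 = 0.1806.
The CYP3A4 pathway (14% of clearance) is boosted to 4.7× activity: 0.14 × 4.7 = 0.658.
The remaining 43% of clearance is unaffected.
New clearance relative to baseline: 0.1806 + 0.658 + 0.43 = 1.2686.
New steady-state plasma level = 74 / 1.2686 = 58 mg/L (concentration scales inversely with clearance).

58 mg/L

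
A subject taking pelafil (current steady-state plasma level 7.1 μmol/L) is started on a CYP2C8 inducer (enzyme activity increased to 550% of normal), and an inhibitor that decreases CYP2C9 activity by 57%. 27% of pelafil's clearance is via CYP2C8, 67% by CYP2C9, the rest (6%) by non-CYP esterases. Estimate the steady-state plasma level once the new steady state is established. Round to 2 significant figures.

3.9 μmol/L

The CYP2C8 pathway (27% of clearance) is boosted to 5.5× activity: 0.27 × 5.5 = 1.485.
The CYP2C9 pathway (67% of clearance) falls to 0.43× activity: 0.67 × 0.43 = 0.2881.
The remaining 6% of clearance is unaffected.
Relative clearance = 1.485 + 0.2881 + 0.06 = 1.8331.
New steady-state plasma level = 7.1 / 1.8331 = 3.9 μmol/L (concentration scales inversely with clearance).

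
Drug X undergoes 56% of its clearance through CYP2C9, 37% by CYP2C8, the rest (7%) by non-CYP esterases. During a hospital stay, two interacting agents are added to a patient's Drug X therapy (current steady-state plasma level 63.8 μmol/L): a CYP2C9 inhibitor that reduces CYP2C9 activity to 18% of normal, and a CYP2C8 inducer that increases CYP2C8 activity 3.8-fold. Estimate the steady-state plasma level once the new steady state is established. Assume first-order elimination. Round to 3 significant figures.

40.5 μmol/L

The CYP2C9 pathway (56% of clearance) drops to 0.18× activity: 0.56 × 0.18 = 0.1008.
The CYP2C8 pathway (37% of clearance) is boosted to 3.8× activity: 0.37 × 3.8 = 1.406.
The remaining 7% of clearance is unaffected.
CL_new/CL_old = 0.1008 + 1.406 + 0.07 = 1.5768.
Steady-state plasma level ∝ 1/CL: new value = 63.8 / 1.5768 = 40.5 μmol/L.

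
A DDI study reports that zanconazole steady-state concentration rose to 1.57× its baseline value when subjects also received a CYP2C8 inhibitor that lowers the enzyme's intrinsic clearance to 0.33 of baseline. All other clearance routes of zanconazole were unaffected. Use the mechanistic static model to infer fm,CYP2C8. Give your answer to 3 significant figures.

Call the CYP2C8 fraction fm. After the interaction, CL_new/CL_old = fm × 0.33 + (1 − fm).
Steady-state concentration ratio = 1 / (new CL fraction), so new CL fraction = 1 / 1.57 = 0.6369.
fm × 0.33 + 1 − fm = 0.6369  ⇒  fm × (0.33 − 1) = −0.3631  ⇒  fm = 0.542.

0.542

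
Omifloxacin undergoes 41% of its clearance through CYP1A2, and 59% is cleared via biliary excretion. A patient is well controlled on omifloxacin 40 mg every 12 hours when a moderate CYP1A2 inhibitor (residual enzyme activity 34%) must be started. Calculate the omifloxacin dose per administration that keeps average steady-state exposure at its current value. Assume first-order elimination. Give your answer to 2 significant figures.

The CYP1A2 pathway (41% of clearance) falls to 0.34× activity: 0.41 × 0.34 = 0.1394.
Non-CYP routes (59%) are unchanged.
Relative clearance = 0.1394 + 0.59 = 0.7294.
Exposure is unchanged when dose changes in proportion to clearance. New dose = 40 mg × 0.7294 = 29 mg.

29 mg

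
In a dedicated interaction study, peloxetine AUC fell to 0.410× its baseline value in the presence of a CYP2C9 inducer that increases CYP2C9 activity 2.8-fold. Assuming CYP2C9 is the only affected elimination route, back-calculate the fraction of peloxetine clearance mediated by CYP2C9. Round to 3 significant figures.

0.799

CL'/CL = 1 / 0.410 = 2.439
2.8·fm + (1 − fm) = 2.439
fm = (2.439 − 1) / (2.8 − 1) = 0.799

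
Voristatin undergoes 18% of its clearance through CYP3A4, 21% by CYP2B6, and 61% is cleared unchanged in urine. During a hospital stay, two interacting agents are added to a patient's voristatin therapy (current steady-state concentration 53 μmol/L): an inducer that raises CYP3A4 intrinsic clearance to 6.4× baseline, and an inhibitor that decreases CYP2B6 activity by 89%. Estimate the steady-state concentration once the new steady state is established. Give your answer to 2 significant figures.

30 μmol/L

CYP3A4: 0.18 × 6.4 = 1.152
CYP2B6: 0.21 × 0.11 = 0.0231
Other: 0.61 (unchanged)
CL_new/CL_old = 1.152 + 0.0231 + 0.61 = 1.7851.
New steady-state concentration = 53 / 1.7851 = 30 μmol/L (concentration scales inversely with clearance).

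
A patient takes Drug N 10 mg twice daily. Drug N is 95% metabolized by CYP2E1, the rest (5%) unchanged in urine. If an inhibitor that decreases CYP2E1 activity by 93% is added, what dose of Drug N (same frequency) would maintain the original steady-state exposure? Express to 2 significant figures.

CYP2E1: 0.95 × 0.07 = 0.0665
Other: 0.05 (unchanged)
New clearance relative to baseline: 0.0665 + 0.05 = 0.1165.
To maintain the same steady-state level, dose must scale with clearance: new dose = 10 × 0.1165 = 1.2 mg.

1.2 mg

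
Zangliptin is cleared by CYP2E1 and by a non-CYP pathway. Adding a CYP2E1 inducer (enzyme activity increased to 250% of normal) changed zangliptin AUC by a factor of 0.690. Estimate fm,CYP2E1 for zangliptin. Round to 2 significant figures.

0.30

CL'/CL = 1 / 0.690 = 1.449
2.5·fm + (1 − fm) = 1.449
fm = (1.449 − 1) / (2.5 − 1) = 0.30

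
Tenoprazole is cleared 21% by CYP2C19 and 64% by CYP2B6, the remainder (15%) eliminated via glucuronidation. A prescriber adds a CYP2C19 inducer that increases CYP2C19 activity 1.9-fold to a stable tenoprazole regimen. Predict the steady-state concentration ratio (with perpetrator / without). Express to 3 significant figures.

0.841

The CYP2C19 pathway (21% of clearance) rises to 1.9× activity: 0.21 × 1.9 = 0.399.
CYP2B6 (64%) and the residual 15% are unaffected.
Relative clearance = 0.399 + 0.64 + 0.15 = 1.189.
Steady-state concentration is inversely proportional to clearance, so the fold-change is 1 / 1.189 = 0.841.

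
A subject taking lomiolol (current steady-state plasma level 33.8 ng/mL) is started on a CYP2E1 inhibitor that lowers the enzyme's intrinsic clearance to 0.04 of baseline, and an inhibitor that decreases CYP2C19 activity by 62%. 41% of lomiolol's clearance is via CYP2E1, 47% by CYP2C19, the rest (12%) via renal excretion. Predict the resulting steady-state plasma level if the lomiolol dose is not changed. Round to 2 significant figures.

1.1 × 10² ng/mL

The CYP2E1 pathway (41% of clearance) is reduced to 0.04× activity: 0.41 × 0.04 = 0.0164.
The CYP2C19 pathway (47% of clearance) drops to 0.38× activity: 0.47 × 0.38 = 0.1786.
The remaining 12% of clearance is unaffected.
New clearance relative to baseline: 0.0164 + 0.1786 + 0.12 = 0.315.
New steady-state plasma level = 33.8 / 0.315 = 1.1 × 10² ng/mL (concentration scales inversely with clearance).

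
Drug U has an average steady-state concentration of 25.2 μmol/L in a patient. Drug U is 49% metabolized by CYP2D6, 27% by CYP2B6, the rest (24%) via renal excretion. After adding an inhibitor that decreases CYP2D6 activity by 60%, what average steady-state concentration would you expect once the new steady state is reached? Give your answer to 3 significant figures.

The CYP2D6 pathway (49% of clearance) drops to 0.4× activity: 0.49 × 0.4 = 0.196.
CYP2B6 (27%) and the residual 24% are unaffected.
CL_new/CL_old = 0.196 + 0.27 + 0.24 = 0.706.
With dosing unchanged, average steady-state concentration scales as 1/CL: 25.2 / 0.706 = 35.7 μmol/L.

35.7 μmol/L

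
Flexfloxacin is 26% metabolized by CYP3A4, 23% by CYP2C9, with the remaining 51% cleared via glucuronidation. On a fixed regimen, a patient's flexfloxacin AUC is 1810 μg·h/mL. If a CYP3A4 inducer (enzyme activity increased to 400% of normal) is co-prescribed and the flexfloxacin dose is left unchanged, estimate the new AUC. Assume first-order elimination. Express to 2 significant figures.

The CYP3A4 pathway (26% of clearance) is boosted to 4× activity: 0.26 × 4 = 1.04.
CYP2C9 (23%) and the residual 51% are unaffected.
New clearance relative to baseline: 1.04 + 0.23 + 0.51 = 1.78.
AUC ∝ 1/CL, so new value = 1810 / 1.78 = 1.0 × 10³ μg·h/mL.

1.0 × 10³ μg·h/mL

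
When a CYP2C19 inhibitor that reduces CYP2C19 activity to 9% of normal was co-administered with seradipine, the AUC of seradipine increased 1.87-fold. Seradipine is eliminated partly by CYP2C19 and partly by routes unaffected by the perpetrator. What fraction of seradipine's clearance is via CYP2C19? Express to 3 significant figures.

0.511

Write x for the fraction cleared via CYP2C19. The observed AUC change means clearance fell to 1/1.87 = 0.5348 of baseline.
Setting x·0.09 + (1 − x) = 0.5348 and solving: x = (0.5348 − 1)/(0.09 − 1) = 0.511.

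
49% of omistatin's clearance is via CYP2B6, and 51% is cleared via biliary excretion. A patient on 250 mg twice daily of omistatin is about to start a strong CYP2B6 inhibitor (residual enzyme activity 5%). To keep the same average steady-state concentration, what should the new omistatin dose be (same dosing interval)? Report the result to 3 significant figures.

The CYP2B6 pathway (49% of clearance) is reduced to 0.05× activity: 0.49 × 0.05 = 0.0245.
The remaining 51% of clearance is unaffected.
CL_new/CL_old = 0.0245 + 0.51 = 0.5345.
Exposure is unchanged when dose changes in proportion to clearance. New dose = 250 mg × 0.5345 = 134 mg.

134 mg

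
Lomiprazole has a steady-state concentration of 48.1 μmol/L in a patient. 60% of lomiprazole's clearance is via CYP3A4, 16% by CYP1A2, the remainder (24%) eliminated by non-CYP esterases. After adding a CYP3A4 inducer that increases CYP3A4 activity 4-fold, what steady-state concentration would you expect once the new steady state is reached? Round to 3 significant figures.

The CYP3A4 pathway (60% of clearance) increases to 4× activity: 0.6 × 4 = 2.4.
CYP1A2 (16%) and the residual 24% are unaffected.
Relative clearance = 2.4 + 0.16 + 0.24 = 2.8.
With dosing unchanged, steady-state concentration scales as 1/CL: 48.1 / 2.8 = 17.2 μmol/L.

17.2 μmol/L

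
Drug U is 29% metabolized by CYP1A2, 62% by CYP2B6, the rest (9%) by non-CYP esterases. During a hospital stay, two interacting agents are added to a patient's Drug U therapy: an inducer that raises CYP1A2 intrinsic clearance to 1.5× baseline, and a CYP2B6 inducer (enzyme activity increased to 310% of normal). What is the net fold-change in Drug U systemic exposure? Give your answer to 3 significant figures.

0.409

The CYP1A2 pathway (29% of clearance) increases to 1.5× activity: 0.29 × 1.5 = 0.435.
The CYP2B6 pathway (62% of clearance) rises to 3.1× activity: 0.62 × 3.1 = 1.922.
The remaining 9% of clearance is unaffected.
CL_new/CL_old = 0.435 + 1.922 + 0.09 = 2.447.
Net systemic exposure ratio = 1 / 2.447 = 0.409.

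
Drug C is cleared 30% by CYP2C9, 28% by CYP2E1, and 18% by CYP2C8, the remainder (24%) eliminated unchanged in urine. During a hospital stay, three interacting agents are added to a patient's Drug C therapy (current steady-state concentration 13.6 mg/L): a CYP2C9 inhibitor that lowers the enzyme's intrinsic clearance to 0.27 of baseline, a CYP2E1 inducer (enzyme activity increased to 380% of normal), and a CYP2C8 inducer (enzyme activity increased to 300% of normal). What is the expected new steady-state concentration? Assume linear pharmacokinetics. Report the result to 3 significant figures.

7.06 mg/L

The CYP2C9 pathway (30% of clearance) is reduced to 0.27× activity: 0.3 × 0.27 = 0.081.
The CYP2E1 pathway (28% of clearance) increases to 3.8× activity: 0.28 × 3.8 = 1.064.
The CYP2C8 pathway (18% of clearance) rises to 3× activity: 0.18 × 3 = 0.54.
The remaining 24% of clearance is unaffected.
CL_new/CL_old = 0.081 + 1.064 + 0.54 + 0.24 = 1.925.
New steady-state concentration = 13.6 / 1.925 = 7.06 mg/L (concentration scales inversely with clearance).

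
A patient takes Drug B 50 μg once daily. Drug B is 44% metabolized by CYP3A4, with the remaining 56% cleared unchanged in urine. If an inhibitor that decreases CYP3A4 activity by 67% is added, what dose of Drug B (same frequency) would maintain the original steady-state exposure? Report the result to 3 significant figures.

The CYP3A4 pathway (44% of clearance) falls to 0.33× activity: 0.44 × 0.33 = 0.1452.
Non-CYP routes (56%) are unchanged.
Relative clearance = 0.1452 + 0.56 = 0.7052.
Css,avg = (dose rate)/CL, so holding Css fixed requires dose ∝ CL: 50 × 0.7052 = 35.3 μg.

35.3 μg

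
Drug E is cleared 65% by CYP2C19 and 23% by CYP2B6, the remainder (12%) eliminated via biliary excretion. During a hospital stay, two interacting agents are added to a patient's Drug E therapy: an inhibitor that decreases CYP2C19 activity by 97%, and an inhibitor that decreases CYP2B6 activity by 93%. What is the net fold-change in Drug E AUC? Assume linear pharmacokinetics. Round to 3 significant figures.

The CYP2C19 pathway (65% of clearance) falls to 0.03× activity: 0.65 × 0.03 = 0.0195.
The CYP2B6 pathway (23% of clearance) drops to 0.07× activity: 0.23 × 0.07 = 0.0161.
The remaining 12% of clearance is unaffected.
CL_new/CL_old = 0.0195 + 0.0161 + 0.12 = 0.1556.
Because AUC varies inversely with clearance, the combined effect is 1 / 0.1556 = 6.43.

6.43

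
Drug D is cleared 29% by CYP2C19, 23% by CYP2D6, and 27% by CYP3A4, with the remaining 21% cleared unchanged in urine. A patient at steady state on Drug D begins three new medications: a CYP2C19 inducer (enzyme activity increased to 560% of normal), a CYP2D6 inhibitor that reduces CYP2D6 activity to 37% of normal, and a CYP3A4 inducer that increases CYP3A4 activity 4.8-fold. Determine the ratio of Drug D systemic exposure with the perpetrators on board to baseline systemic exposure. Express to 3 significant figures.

CYP2C19: 0.29 × 5.6 = 1.624
CYP2D6: 0.23 × 0.37 = 0.0851
CYP3A4: 0.27 × 4.8 = 1.296
Other: 0.21 (unchanged)
Relative clearance = 1.624 + 0.0851 + 1.296 + 0.21 = 3.2151.
Net systemic exposure ratio = 1 / 3.2151 = 0.311.

0.311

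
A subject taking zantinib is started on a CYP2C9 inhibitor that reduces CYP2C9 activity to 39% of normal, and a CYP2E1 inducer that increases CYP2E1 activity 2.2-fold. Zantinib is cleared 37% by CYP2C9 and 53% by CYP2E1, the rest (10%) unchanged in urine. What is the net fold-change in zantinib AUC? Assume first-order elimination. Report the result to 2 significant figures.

0.71

The CYP2C9 pathway (37% of clearance) drops to 0.39× activity: 0.37 × 0.39 = 0.1443.
The CYP2E1 pathway (53% of clearance) rises to 2.2× activity: 0.53 × 2.2 = 1.166.
The remaining 10% of clearance is unaffected.
Relative clearance = 0.1443 + 1.166 + 0.1 = 1.4103.
Net AUC ratio = 1 / 1.4103 = 0.71.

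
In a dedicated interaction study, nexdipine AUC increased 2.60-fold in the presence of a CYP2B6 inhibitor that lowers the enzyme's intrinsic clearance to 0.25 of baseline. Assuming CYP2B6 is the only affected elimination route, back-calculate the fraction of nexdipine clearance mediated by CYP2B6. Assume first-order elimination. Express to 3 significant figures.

Let x = fm,CYP2B6. Because AUC ∝ 1/CL, relative clearance fell to 1/2.60 = 0.3846.
Only the CYP2B6 route changed, so 0.3846 = x·0.25 + (1 − x), giving x = 0.821.

0.821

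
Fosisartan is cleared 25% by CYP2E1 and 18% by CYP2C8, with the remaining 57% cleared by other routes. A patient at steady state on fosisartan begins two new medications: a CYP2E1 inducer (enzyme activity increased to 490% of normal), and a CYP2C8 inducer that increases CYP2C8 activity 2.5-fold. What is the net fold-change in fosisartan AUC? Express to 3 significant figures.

CYP2E1: 0.25 × 4.9 = 1.225
CYP2C8: 0.18 × 2.5 = 0.45
Other: 0.57 (unchanged)
CL_new/CL_old = 1.225 + 0.45 + 0.57 = 2.245.
Net AUC ratio = 1 / 2.245 = 0.445.

0.445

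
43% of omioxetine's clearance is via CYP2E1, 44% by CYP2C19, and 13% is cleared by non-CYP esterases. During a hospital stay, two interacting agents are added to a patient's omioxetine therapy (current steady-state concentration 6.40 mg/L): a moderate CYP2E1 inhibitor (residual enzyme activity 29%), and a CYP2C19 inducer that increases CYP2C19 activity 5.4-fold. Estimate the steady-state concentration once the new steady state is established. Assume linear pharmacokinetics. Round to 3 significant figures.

CYP2E1: 0.43 × 0.29 = 0.1247
CYP2C19: 0.44 × 5.4 = 2.376
Other: 0.13 (unchanged)
New clearance relative to baseline: 0.1247 + 2.376 + 0.13 = 2.6307.
Dividing the baseline by the relative clearance: 6.40 / 2.6307 = 2.43 mg/L.

2.43 mg/L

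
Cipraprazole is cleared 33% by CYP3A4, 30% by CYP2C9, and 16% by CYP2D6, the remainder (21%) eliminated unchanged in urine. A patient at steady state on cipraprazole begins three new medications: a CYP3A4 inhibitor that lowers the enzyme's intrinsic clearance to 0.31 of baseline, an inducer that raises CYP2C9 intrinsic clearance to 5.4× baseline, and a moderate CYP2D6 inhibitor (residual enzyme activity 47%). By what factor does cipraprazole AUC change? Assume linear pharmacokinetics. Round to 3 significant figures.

0.498

CYP3A4: 0.33 × 0.31 = 0.1023
CYP2C9: 0.3 × 5.4 = 1.62
CYP2D6: 0.16 × 0.47 = 0.0752
Other: 0.21 (unchanged)
Relative clearance = 0.1023 + 1.62 + 0.0752 + 0.21 = 2.0075.
AUC ∝ 1/CL: fold-change = 1 / 2.0075 = 0.498.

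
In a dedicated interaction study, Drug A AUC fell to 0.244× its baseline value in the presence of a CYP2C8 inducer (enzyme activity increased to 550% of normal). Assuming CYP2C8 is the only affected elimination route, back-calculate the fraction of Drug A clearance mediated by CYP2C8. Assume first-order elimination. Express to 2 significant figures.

CL'/CL = 1 / 0.244 = 4.098
5.5·fm + (1 − fm) = 4.098
fm = (4.098 − 1) / (5.5 − 1) = 0.69

0.69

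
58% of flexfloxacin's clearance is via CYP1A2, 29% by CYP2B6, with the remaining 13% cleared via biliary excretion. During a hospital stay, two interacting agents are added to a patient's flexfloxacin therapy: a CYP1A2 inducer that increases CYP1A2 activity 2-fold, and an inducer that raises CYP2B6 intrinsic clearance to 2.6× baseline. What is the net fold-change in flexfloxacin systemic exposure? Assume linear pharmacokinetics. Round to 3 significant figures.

0.489

The CYP1A2 pathway (58% of clearance) is boosted to 2× activity: 0.58 × 2 = 1.16.
The CYP2B6 pathway (29% of clearance) increases to 2.6× activity: 0.29 × 2.6 = 0.754.
The remaining 13% of clearance is unaffected.
Relative clearance = 1.16 + 0.754 + 0.13 = 2.044.
Because systemic exposure varies inversely with clearance, the combined effect is 1 / 2.044 = 0.489.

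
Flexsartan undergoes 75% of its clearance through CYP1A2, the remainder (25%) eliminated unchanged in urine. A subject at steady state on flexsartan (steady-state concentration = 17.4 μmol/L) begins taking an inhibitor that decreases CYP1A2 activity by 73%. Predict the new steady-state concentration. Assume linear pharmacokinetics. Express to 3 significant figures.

CYP1A2: 0.75 × 0.27 = 0.2025
Other: 0.25 (unchanged)
New clearance relative to baseline: 0.2025 + 0.25 = 0.4525.
New steady-state concentration = baseline ÷ relative clearance = 17.4 / 0.4525 = 38.5 μmol/L.

38.5 μmol/L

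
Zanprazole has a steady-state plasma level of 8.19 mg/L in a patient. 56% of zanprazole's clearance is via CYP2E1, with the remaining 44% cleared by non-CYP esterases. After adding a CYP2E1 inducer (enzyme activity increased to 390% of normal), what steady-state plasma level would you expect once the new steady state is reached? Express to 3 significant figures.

The CYP2E1 pathway (56% of clearance) rises to 3.9× activity: 0.56 × 3.9 = 2.184.
Non-CYP routes (44%) are unchanged.
Relative clearance = 2.184 + 0.44 = 2.624.
Steady-state plasma level ∝ 1/CL, so new value = 8.19 / 2.624 = 3.12 mg/L.

3.12 mg/L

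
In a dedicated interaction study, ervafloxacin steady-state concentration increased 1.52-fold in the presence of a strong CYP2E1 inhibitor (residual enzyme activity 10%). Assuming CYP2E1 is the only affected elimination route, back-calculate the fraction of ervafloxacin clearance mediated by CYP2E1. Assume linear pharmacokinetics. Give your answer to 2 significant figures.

CL'/CL = 1 / 1.52 = 0.6579
0.1·fm + (1 − fm) = 0.6579
fm = (0.6579 − 1) / (0.1 − 1) = 0.38

0.38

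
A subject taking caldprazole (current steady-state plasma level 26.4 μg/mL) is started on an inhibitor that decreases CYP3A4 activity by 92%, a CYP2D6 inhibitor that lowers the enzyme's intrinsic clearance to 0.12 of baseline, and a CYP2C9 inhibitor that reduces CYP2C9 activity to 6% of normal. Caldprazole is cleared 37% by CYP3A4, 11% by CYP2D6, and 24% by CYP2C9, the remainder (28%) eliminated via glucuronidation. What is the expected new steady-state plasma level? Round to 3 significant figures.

The CYP3A4 pathway (37% of clearance) drops to 0.08× activity: 0.37 × 0.08 = 0.0296.
The CYP2D6 pathway (11% of clearance) drops to 0.12× activity: 0.11 × 0.12 = 0.0132.
The CYP2C9 pathway (24% of clearance) is reduced to 0.06× activity: 0.24 × 0.06 = 0.0144.
Non-CYP routes (28%) are unchanged.
New clearance relative to baseline: 0.0296 + 0.0132 + 0.0144 + 0.28 = 0.3372.
New steady-state plasma level = 26.4 / 0.3372 = 78.3 μg/mL (concentration scales inversely with clearance).

78.3 μg/mL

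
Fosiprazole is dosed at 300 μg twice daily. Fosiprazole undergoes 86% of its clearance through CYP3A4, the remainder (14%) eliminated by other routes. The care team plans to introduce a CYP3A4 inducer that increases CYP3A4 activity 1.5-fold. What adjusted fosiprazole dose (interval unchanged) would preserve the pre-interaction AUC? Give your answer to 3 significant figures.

429 μg

The CYP3A4 pathway (86% of clearance) increases to 1.5× activity: 0.86 × 1.5 = 1.29.
The remaining 14% of clearance is unaffected.
CL_new/CL_old = 1.29 + 0.14 = 1.43.
Exposure is unchanged when dose changes in proportion to clearance. New dose = 300 μg × 1.43 = 429 μg.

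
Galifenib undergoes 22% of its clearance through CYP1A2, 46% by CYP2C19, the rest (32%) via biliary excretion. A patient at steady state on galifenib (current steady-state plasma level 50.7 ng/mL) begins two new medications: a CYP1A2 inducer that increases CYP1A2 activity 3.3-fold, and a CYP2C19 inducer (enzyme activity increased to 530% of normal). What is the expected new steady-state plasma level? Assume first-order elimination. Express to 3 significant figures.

14.6 ng/mL

The CYP1A2 pathway (22% of clearance) rises to 3.3× activity: 0.22 × 3.3 = 0.726.
The CYP2C19 pathway (46% of clearance) rises to 5.3× activity: 0.46 × 5.3 = 2.438.
The remaining 32% of clearance is unaffected.
CL_new/CL_old = 0.726 + 2.438 + 0.32 = 3.484.
Steady-state plasma level ∝ 1/CL: new value = 50.7 / 3.484 = 14.6 ng/mL.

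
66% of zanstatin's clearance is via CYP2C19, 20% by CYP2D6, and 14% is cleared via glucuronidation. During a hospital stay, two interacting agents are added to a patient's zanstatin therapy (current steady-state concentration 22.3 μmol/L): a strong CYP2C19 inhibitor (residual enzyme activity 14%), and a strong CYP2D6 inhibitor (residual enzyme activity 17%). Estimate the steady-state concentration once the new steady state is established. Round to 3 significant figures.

83.7 μmol/L

CYP2C19: 0.66 × 0.14 = 0.0924
CYP2D6: 0.2 × 0.17 = 0.034
Other: 0.14 (unchanged)
Relative clearance = 0.0924 + 0.034 + 0.14 = 0.2664.
New steady-state concentration = 22.3 / 0.2664 = 83.7 μmol/L (concentration scales inversely with clearance).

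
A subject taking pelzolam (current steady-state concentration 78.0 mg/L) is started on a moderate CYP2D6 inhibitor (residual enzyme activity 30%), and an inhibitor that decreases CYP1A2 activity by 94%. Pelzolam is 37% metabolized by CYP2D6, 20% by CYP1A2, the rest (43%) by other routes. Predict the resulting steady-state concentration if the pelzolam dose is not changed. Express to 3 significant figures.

The CYP2D6 pathway (37% of clearance) falls to 0.3× activity: 0.37 × 0.3 = 0.111.
The CYP1A2 pathway (20% of clearance) drops to 0.06× activity: 0.2 × 0.06 = 0.012.
The remaining 43% of clearance is unaffected.
CL_new/CL_old = 0.111 + 0.012 + 0.43 = 0.553.
Dividing the baseline by the relative clearance: 78.0 / 0.553 = 141 mg/L.

141 mg/L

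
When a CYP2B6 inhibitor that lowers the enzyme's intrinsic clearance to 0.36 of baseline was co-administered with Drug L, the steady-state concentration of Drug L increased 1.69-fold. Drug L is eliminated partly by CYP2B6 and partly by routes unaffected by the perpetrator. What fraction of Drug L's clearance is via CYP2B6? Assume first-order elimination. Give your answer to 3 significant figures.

0.638

Let fm be the CYP2B6 fraction. New clearance relative to baseline = fm × 0.36 + (1 − fm).
Steady-state concentration ratio = 1 / (new CL fraction), so new CL fraction = 1 / 1.69 = 0.5917.
fm × 0.36 + 1 − fm = 0.5917  ⇒  fm × (0.36 − 1) = −0.4083  ⇒  fm = 0.638.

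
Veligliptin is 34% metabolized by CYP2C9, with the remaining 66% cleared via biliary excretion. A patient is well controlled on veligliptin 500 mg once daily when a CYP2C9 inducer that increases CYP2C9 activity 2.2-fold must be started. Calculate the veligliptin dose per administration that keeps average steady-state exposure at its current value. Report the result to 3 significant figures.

The CYP2C9 pathway (34% of clearance) is boosted to 2.2× activity: 0.34 × 2.2 = 0.748.
Non-CYP routes (66%) are unchanged.
New clearance relative to baseline: 0.748 + 0.66 = 1.408.
Exposure is unchanged when dose changes in proportion to clearance. New dose = 500 mg × 1.408 = 704 mg.

704 mg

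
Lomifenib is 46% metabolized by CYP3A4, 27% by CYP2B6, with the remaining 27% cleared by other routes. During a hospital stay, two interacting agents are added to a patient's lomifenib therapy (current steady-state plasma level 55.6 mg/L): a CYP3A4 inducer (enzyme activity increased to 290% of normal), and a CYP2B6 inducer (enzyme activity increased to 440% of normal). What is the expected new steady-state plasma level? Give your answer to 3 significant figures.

CYP3A4: 0.46 × 2.9 = 1.334
CYP2B6: 0.27 × 4.4 = 1.188
Other: 0.27 (unchanged)
New clearance relative to baseline: 1.334 + 1.188 + 0.27 = 2.792.
New steady-state plasma level = 55.6 / 2.792 = 19.9 mg/L (concentration scales inversely with clearance).

19.9 mg/L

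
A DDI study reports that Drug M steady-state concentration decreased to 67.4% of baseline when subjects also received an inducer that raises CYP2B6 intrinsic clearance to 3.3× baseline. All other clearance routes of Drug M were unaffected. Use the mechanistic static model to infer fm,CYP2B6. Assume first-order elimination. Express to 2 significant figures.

Call the CYP2B6 fraction fm. After the interaction, CL_new/CL_old = fm × 3.3 + (1 − fm).
Steady-state concentration ratio = 1 / (new CL fraction), so new CL fraction = 1 / 0.674 = 1.484.
fm × 3.3 + 1 − fm = 1.484  ⇒  fm × (3.3 − 1) = 0.4837  ⇒  fm = 0.21.

0.21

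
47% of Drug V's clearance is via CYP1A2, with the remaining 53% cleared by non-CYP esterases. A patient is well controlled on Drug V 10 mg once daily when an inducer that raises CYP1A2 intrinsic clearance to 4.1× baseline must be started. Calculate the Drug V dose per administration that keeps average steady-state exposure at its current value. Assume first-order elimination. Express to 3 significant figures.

CYP1A2: 0.47 × 4.1 = 1.927
Other: 0.53 (unchanged)
New clearance relative to baseline: 1.927 + 0.53 = 2.457.
Css,avg = (dose rate)/CL, so holding Css fixed requires dose ∝ CL: 10 × 2.457 = 24.6 mg.

24.6 mg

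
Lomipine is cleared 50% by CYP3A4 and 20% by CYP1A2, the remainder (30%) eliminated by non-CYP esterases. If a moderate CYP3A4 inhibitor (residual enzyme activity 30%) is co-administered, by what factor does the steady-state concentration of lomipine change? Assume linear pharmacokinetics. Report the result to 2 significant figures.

1.5

CYP3A4: 0.5 × 0.3 = 0.15
CYP1A2: 0.2 (unchanged)
Other: 0.3 (unchanged)
New clearance relative to baseline: 0.15 + 0.2 + 0.3 = 0.65.
Since steady-state concentration ∝ 1/CL, the ratio is 1 / 0.65 = 1.5.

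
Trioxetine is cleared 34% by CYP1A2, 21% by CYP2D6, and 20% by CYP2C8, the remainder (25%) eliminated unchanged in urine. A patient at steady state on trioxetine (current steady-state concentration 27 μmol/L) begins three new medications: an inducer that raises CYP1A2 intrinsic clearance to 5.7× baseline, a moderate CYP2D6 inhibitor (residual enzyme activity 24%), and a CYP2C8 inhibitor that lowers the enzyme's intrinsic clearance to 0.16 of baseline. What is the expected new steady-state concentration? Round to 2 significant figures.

CYP1A2: 0.34 × 5.7 = 1.938
CYP2D6: 0.21 × 0.24 = 0.0504
CYP2C8: 0.2 × 0.16 = 0.032
Other: 0.25 (unchanged)
New clearance relative to baseline: 1.938 + 0.0504 + 0.032 + 0.25 = 2.2704.
Steady-state concentration ∝ 1/CL: new value = 27 / 2.2704 = 12 μmol/L.

12 μmol/L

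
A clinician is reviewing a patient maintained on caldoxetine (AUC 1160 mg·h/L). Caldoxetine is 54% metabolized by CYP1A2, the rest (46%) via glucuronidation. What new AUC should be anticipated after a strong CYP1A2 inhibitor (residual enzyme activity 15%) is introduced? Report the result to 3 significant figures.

2.14 × 10³ mg·h/L

CYP1A2: 0.54 × 0.15 = 0.081
Other: 0.46 (unchanged)
CL_new/CL_old = 0.081 + 0.46 = 0.541.
New AUC = baseline ÷ relative clearance = 1160 / 0.541 = 2.14 × 10³ mg·h/L.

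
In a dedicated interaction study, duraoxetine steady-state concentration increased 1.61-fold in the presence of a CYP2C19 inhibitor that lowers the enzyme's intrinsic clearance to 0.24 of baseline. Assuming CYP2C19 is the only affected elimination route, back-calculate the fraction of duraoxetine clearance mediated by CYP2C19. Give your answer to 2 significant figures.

0.50

Let fm be the CYP2C19 fraction. New clearance relative to baseline = fm × 0.24 + (1 − fm).
Steady-state concentration ratio = 1 / (new CL fraction), so new CL fraction = 1 / 1.61 = 0.6211.
fm × 0.24 + 1 − fm = 0.6211  ⇒  fm × (0.24 − 1) = −0.3789  ⇒  fm = 0.50.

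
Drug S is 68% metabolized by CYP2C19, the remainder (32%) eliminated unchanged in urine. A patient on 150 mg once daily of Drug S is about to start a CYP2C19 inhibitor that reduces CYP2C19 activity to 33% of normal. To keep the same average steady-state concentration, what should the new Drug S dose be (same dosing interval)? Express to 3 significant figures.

81.7 mg

The CYP2C19 pathway (68% of clearance) falls to 0.33× activity: 0.68 × 0.33 = 0.2244.
The remaining 32% of clearance is unaffected.
Relative clearance = 0.2244 + 0.32 = 0.5444.
To maintain the same steady-state level, dose must scale with clearance: new dose = 150 × 0.5444 = 81.7 mg.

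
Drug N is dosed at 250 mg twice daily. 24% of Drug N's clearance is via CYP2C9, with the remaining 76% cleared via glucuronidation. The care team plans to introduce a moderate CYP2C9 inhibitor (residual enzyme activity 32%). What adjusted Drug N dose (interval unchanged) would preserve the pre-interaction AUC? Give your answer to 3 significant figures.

The CYP2C9 pathway (24% of clearance) drops to 0.32× activity: 0.24 × 0.32 = 0.0768.
The remaining 76% of clearance is unaffected.
CL_new/CL_old = 0.0768 + 0.76 = 0.8368.
Exposure is unchanged when dose changes in proportion to clearance. New dose = 250 mg × 0.8368 = 209 mg.

209 mg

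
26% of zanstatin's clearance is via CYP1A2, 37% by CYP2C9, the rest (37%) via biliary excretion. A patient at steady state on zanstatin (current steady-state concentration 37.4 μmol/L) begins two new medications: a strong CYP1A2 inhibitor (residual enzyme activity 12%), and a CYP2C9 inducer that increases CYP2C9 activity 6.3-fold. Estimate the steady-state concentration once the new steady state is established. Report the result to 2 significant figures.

14 μmol/L

The CYP1A2 pathway (26% of clearance) is reduced to 0.12× activity: 0.26 × 0.12 = 0.0312.
The CYP2C9 pathway (37% of clearance) increases to 6.3× activity: 0.37 × 6.3 = 2.331.
Non-CYP routes (37%) are unchanged.
Relative clearance = 0.0312 + 2.331 + 0.37 = 2.7322.
Dividing the baseline by the relative clearance: 37.4 / 2.7322 = 14 μmol/L.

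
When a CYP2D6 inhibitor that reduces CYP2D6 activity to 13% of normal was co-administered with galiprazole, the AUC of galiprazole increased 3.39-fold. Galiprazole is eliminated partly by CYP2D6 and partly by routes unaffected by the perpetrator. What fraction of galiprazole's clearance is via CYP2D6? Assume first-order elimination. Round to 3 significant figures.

CL'/CL = 1 / 3.39 = 0.295
0.13·fm + (1 − fm) = 0.295
fm = (0.295 − 1) / (0.13 − 1) = 0.810

0.810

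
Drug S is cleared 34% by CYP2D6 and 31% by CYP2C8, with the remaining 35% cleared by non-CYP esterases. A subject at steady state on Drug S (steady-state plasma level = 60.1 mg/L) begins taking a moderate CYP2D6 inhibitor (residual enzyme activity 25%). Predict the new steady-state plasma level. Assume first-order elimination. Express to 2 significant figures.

The CYP2D6 pathway (34% of clearance) is reduced to 0.25× activity: 0.34 × 0.25 = 0.085.
CYP2C8 (31%) and the residual 35% are unaffected.
Relative clearance = 0.085 + 0.31 + 0.35 = 0.745.
Steady-state plasma level ∝ 1/CL, so new value = 60.1 / 0.745 = 81 mg/L.

81 mg/L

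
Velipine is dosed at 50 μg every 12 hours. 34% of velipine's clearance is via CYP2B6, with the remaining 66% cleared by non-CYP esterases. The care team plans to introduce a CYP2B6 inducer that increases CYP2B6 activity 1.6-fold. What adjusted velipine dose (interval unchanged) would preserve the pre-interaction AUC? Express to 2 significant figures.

60 μg

The CYP2B6 pathway (34% of clearance) rises to 1.6× activity: 0.34 × 1.6 = 0.544.
Non-CYP routes (66%) are unchanged.
New clearance relative to baseline: 0.544 + 0.66 = 1.204.
Exposure is unchanged when dose changes in proportion to clearance. New dose = 50 μg × 1.204 = 60 μg.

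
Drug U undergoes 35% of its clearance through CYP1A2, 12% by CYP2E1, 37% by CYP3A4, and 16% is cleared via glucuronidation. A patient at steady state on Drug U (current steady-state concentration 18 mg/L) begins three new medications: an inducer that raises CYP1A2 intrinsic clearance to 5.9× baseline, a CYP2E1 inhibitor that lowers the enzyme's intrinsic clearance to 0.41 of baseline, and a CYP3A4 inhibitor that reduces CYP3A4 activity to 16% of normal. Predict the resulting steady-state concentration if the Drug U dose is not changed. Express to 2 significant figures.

The CYP1A2 pathway (35% of clearance) is boosted to 5.9× activity: 0.35 × 5.9 = 2.065.
The CYP2E1 pathway (12% of clearance) is reduced to 0.41× activity: 0.12 × 0.41 = 0.0492.
The CYP3A4 pathway (37% of clearance) drops to 0.16× activity: 0.37 × 0.16 = 0.0592.
The remaining 16% of clearance is unaffected.
Relative clearance = 2.065 + 0.0492 + 0.0592 + 0.16 = 2.3334.
Dividing the baseline by the relative clearance: 18 / 2.3334 = 7.7 mg/L.

7.7 mg/L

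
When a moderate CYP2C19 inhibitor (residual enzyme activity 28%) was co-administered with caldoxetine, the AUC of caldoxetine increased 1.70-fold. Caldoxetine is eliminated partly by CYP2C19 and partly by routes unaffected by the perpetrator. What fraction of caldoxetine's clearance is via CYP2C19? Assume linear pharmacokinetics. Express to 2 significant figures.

0.57

CL'/CL = 1 / 1.70 = 0.5882
0.28·fm + (1 − fm) = 0.5882
fm = (0.5882 − 1) / (0.28 − 1) = 0.57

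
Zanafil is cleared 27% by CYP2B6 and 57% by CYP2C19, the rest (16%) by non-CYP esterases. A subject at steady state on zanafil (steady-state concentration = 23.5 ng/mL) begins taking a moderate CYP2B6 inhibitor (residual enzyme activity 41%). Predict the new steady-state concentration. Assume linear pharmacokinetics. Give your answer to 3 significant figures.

28.0 ng/mL

CYP2B6: 0.27 × 0.41 = 0.1107
CYP2C19: 0.57 (unchanged)
Other: 0.16 (unchanged)
CL_new/CL_old = 0.1107 + 0.57 + 0.16 = 0.8407.
With dosing unchanged, steady-state concentration scales as 1/CL: 23.5 / 0.8407 = 28.0 ng/mL.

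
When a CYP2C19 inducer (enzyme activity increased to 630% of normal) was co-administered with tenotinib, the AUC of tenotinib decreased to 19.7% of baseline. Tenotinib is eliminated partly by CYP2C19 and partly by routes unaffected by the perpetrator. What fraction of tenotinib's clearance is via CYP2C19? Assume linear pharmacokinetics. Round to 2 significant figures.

0.77

CL'/CL = 1 / 0.197 = 5.076
6.3·fm + (1 − fm) = 5.076
fm = (5.076 − 1) / (6.3 − 1) = 0.77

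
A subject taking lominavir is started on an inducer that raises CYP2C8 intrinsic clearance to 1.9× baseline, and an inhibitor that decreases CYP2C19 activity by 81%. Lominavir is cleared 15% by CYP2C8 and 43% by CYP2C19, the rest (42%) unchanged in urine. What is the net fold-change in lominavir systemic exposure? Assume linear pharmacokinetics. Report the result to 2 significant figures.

1.3

CYP2C8: 0.15 × 1.9 = 0.285
CYP2C19: 0.43 × 0.19 = 0.0817
Other: 0.42 (unchanged)
CL_new/CL_old = 0.285 + 0.0817 + 0.42 = 0.7867.
Systemic exposure ∝ 1/CL: fold-change = 1 / 0.7867 = 1.3.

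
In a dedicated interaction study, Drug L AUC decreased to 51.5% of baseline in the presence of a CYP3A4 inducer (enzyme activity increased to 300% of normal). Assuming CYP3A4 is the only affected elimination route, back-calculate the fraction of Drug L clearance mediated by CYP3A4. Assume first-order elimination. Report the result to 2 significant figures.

Let fm be the CYP3A4 fraction. New clearance relative to baseline = fm × 3 + (1 − fm).
AUC ratio = 1 / (new CL fraction), so new CL fraction = 1 / 0.515 = 1.942.
fm × 3 + 1 − fm = 1.942  ⇒  fm × (3 − 1) = 0.9417  ⇒  fm = 0.47.

0.47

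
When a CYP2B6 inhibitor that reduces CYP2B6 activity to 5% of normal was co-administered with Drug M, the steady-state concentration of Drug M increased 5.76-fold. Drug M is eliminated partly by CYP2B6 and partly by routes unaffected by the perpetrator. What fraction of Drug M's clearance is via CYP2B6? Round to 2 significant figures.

Write x for the fraction cleared via CYP2B6. The observed steady-state concentration change means clearance fell to 1/5.76 = 0.1736 of baseline.
Setting x·0.05 + (1 − x) = 0.1736 and solving: x = (0.1736 − 1)/(0.05 − 1) = 0.87.

0.87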